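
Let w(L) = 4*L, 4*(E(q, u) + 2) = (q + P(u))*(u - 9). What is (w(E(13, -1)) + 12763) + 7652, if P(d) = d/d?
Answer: 20267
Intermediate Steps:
P(d) = 1
E(q, u) = -2 + (1 + q)*(-9 + u)/4 (E(q, u) = -2 + ((q + 1)*(u - 9))/4 = -2 + ((1 + q)*(-9 + u))/4 = -2 + (1 + q)*(-9 + u)/4)
(w(E(13, -1)) + 12763) + 7652 = (4*(-17/4 - 9/4*13 + (¼)*(-1) + (¼)*13*(-1)) + 12763) + 7652 = (4*(-17/4 - 117/4 - ¼ - 13/4) + 12763) + 7652 = (4*(-37) + 12763) + 7652 = (-148 + 12763) + 7652 = 12615 + 7652 = 20267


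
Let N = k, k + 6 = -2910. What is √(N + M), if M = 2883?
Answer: I*√33 ≈ 5.7446*I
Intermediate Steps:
k = -2916 (k = -6 - 2910 = -2916)
N = -2916
√(N + M) = √(-2916 + 2883) = √(-33) = I*√33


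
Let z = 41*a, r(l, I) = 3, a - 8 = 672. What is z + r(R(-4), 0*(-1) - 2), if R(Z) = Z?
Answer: 27883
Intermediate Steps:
a = 680 (a = 8 + 672 = 680)
z = 27880 (z = 41*680 = 27880)
z + r(R(-4), 0*(-1) - 2) = 27880 + 3 = 27883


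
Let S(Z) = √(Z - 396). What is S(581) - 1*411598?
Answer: -411598 + √185 ≈ -4.1158e+5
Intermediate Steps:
S(Z) = √(-396 + Z)
S(581) - 1*411598 = √(-396 + 581) - 1*411598 = √185 - 411598 = -411598 + √185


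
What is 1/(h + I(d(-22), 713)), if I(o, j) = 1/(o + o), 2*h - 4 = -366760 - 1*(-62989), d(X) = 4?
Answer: -8/1215067 ≈ -6.5840e-6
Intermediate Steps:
h = -303767/2 (h = 2 + (-366760 - 1*(-62989))/2 = 2 + (-366760 + 62989)/2 = 2 + (½)*(-303771) = 2 - 303771/2 = -303767/2 ≈ -1.5188e+5)
I(o, j) = 1/(2*o)
1/(h + I(d(-22), 713)) = 1/(-303767/2 + (½)/4) = 1/(-303767/2 + (½)*(¼)) = 1/(-303767/2 + ⅛) = 1/(-1215067/8) = -8/1215067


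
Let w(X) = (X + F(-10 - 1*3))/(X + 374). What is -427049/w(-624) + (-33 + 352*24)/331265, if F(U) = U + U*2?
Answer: -643028930311/3993249 ≈ -1.6103e+5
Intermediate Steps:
F(U) = 3*U (F(U) = U + 2*U = 3*U)
w(X) = (-39 + X)/(374 + X) (w(X) = (X + 3*(-10 - 1*3))/(X + 374) = (X + 3*(-10 - 3))/(374 + X) = (X + 3*(-13))/(374 + X) = (X - 39)/(374 + X) = (-39 + X)/(374 + X))
-427049/w(-624) + (-33 + 352*24)/331265 = -427049*(374 - 624)/(-39 - 624) + (-33 + 352*24)/331265 = -427049/(-663/(-250)) + (-33 + 8448)*(1/331265) = -427049/((-1/250*(-663))) + 8415*(1/331265) = -427049/663/250 + 153/6023 = -427049*250/663 + 153/6023 = -106762250/663 + 153/6023 = -643028930311/3993249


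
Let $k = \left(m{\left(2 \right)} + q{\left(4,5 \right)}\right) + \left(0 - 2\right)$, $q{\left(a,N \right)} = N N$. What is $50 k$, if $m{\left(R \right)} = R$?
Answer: $1250$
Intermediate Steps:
$q{\left(a,N \right)} = N^{2}$
$k = 25$ ($k = \left(2 + 5^{2}\right) + \left(0 - 2\right) = \left(2 + 25\right) + \left(0 - 2\right) = 27 - 2 = 25$)
$50 k = 50 \cdot 25 = 1250$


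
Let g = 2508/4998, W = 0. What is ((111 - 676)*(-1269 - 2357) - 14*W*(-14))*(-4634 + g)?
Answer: -161374224240/17 ≈ -9.4926e+9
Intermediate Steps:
g = 418/833 (g = 2508*(1/4998) = 418/833 ≈ 0.50180)
((111 - 676)*(-1269 - 2357) - 14*W*(-14))*(-4634 + g) = ((111 - 676)*(-1269 - 2357) - 14*0*(-14))*(-4634 + 418/833) = (-565*(-3626) + 0*(-14))*(-3859704/833) = (2048690 + 0)*(-3859704/833) = 2048690*(-3859704/833) = -161374224240/17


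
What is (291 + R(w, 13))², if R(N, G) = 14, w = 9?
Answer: 93025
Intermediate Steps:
(291 + R(w, 13))² = (291 + 14)² = 305² = 93025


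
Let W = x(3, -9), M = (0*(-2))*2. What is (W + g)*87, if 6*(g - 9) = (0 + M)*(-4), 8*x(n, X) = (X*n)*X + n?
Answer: 13833/4 ≈ 3458.3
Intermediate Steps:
M = 0 (M = 0*2 = 0)
x(n, X) = n/8 + n*X²/8 (x(n, X) = ((X*n)*X + n)/8 = (n*X² + n)/8 = (n + n*X²)/8 = n/8 + n*X²/8)
g = 9 (g = 9 + ((0 + 0)*(-4))/6 = 9 + (0*(-4))/6 = 9 + (⅙)*0 = 9 + 0 = 9)
W = 123/4 (W = (⅛)*3*(1 + (-9)²) = (⅛)*3*(1 + 81) = (⅛)*3*82 = 123/4 ≈ 30.750)
(W + g)*87 = (123/4 + 9)*87 = (159/4)*87 = 13833/4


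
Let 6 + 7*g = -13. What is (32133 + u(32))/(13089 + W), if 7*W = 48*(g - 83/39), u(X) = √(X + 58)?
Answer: 20468721/8316541 + 1911*√10/8316541 ≈ 2.4619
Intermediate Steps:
g = -19/7 (g = -6/7 + (⅐)*(-13) = -6/7 - 13/7 = -19/7 ≈ -2.7143)
u(X) = √(58 + X)
W = -21152/637 (W = (48*(-19/7 - 83/39))/7 = (48*(-1322/273))/7 = (⅐)*(-21152/91) = -21152/637 ≈ -33.206)
(32133 + u(32))/(13089 + W) = (32133 + √(58 + 32))/(13089 - 21152/637) = (32133 + √90)/(8316541/637) = (32133 + 3*√10)*(637/8316541) = 20468721/8316541 + 1911*√10/8316541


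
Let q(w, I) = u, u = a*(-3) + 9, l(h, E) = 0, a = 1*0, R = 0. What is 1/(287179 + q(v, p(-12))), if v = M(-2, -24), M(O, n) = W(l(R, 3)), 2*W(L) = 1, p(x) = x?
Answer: 1/287188 ≈ 3.4820e-6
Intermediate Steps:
a = 0
W(L) = ½ (W(L) = (½)*1 = ½)
M(O, n) = ½
v = ½ ≈ 0.50000
u = 9 (u = 0*(-3) + 9 = 0 + 9 = 9)
q(w, I) = 9
1/(287179 + q(v, p(-12))) = 1/(287179 + 9) = 1/287188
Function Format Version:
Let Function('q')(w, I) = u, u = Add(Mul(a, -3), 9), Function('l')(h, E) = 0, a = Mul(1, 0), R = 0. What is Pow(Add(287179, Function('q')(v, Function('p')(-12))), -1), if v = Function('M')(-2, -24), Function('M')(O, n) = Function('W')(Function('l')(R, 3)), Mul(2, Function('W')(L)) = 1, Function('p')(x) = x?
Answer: Rational(1, 287188) ≈ 3.4820e-6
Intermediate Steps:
a = 0
Function('W')(L) = Rational(1, 2) (Function('W')(L) = Mul(Rational(1, 2), 1) = Rational(1, 2))
Function('M')(O, n) = Rational(1, 2)
v = Rational(1, 2) ≈ 0.50000
u = 9 (u = Add(Mul(0, -3), 9) = Add(0, 9) = 9)
Function('q')(w, I) = 9
Pow(Add(287179, Function('q')(v, Function('p')(-12))), -1) = Pow(Add(287179, 9), -1) = Pow(287188, -1) = Rational(1, 287188)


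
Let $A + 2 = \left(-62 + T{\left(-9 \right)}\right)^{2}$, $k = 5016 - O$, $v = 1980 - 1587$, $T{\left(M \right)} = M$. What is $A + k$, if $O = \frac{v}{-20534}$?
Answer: $\frac{206469763}{20534} \approx 10055.0$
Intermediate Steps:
$v = 393$ ($v = 1980 - 1587 = 393$)
$O = - \frac{393}{20534}$ ($O = \frac{393}{-20534} = 393 \left(- \frac{1}{20534}\right) = - \frac{393}{20534} \approx -0.019139$)
$k = \frac{102998937}{20534}$ ($k = 5016 - - \frac{393}{20534} = 5016 + \frac{393}{20534} = \frac{102998937}{20534} \approx 5016.0$)
$A = 5039$ ($A = -2 + \left(-62 - 9\right)^{2} = -2 + \left(-71\right)^{2} = -2 + 5041 = 5039$)
$A + k = 5039 + \frac{102998937}{20534} = \frac{206469763}{20534}$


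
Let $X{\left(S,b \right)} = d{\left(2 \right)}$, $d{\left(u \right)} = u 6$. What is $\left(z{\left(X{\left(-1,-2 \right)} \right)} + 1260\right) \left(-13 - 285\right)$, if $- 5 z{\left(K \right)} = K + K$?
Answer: $- \frac{1870248}{5} \approx -3.7405 \cdot 10^{5}$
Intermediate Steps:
$d{\left(u \right)} = 6 u$
$X{\left(S,b \right)} = 12$ ($X{\left(S,b \right)} = 6 \cdot 2 = 12$)
$z{\left(K \right)} = - \frac{2 K}{5}$ ($z{\left(K \right)} = - \frac{K + K}{5} = - \frac{2 K}{5}$)
$\left(z{\left(X{\left(-1,-2 \right)} \right)} + 1260\right) \left(-13 - 285\right) = \left(\left(- \frac{2}{5}\right) 12 + 1260\right) \left(-13 - 285\right) = \left(- \frac{24}{5} + 1260\right) \left(-13 - 285\right) = \frac{6276}{5} \left(-298\right) = - \frac{1870248}{5}$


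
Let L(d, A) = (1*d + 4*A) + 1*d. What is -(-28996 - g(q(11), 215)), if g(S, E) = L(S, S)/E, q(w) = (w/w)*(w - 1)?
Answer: 1246840/43 ≈ 28996.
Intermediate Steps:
L(d, A) = 2*d + 4*A (L(d, A) = (d + 4*A) + d = 2*d + 4*A)
q(w) = -1 + w (q(w) = 1*(-1 + w) = -1 + w)
g(S, E) = 6*S/E (g(S, E) = (2*S + 4*S)/E = (6*S)/E = 6*S/E)
-(-28996 - g(q(11), 215)) = -(-28996 - 6*(-1 + 11)/215) = -(-28996 - 6*10/215) = -(-28996 - 1*12/43) = -(-28996 - 12/43) = -1*(-1246840/43) = 1246840/43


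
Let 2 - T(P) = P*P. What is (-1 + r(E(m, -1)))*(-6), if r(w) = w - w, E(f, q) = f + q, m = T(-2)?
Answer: 6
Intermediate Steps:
T(P) = 2 - P**2 (T(P) = 2 - P*P = 2 - P**2)
m = -2 (m = 2 - 1*(-2)**2 = 2 - 1*4 = 2 - 4 = -2)
r(w) = 0
(-1 + r(E(m, -1)))*(-6) = (-1 + 0)*(-6) = -1*(-6) = 6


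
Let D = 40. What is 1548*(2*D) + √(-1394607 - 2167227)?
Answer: 123840 + I*√3561834 ≈ 1.2384e+5 + 1887.3*I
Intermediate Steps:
1548*(2*D) + √(-1394607 - 2167227) = 1548*(2*40) + √(-1394607 - 2167227) = 1548*80 + √(-3561834) = 123840 + I*√3561834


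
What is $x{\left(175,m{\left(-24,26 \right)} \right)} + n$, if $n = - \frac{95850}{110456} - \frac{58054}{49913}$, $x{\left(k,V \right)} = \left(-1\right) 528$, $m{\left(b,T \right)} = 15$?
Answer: $- \frac{1461080533429}{2756595164} \approx -530.03$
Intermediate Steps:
$x{\left(k,V \right)} = -528$
$n = - \frac{5598286837}{2756595164}$ ($n = \left(-95850\right) \frac{1}{110456} - \frac{58054}{49913} = - \frac{47925}{55228} - \frac{58054}{49913} = - \frac{5598286837}{2756595164} \approx -2.0309$)
$x{\left(175,m{\left(-24,26 \right)} \right)} + n = -528 - \frac{5598286837}{2756595164} = - \frac{1461080533429}{2756595164}$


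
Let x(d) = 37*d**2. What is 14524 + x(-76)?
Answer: 228236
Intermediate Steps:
14524 + x(-76) = 14524 + 37*(-76)**2 = 14524 + 37*5776 = 14524 + 213712 = 228236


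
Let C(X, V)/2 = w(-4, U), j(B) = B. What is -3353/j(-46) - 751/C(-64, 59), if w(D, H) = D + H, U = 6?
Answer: -10567/92 ≈ -114.86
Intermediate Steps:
C(X, V) = 4 (C(X, V) = 2*(-4 + 6) = 2*2 = 4)
-3353/j(-46) - 751/C(-64, 59) = -3353/(-46) - 751/4 = -3353*(-1/46) - 751*1/4 = 3353/46 - 751/4 = -10567/92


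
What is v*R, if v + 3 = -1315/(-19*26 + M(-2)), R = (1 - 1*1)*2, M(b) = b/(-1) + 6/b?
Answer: 0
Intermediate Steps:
M(b) = -b + 6/b (M(b) = b*(-1) + 6/b = -b + 6/b)
R = 0 (R = (1 - 1)*2 = 0*2 = 0)
v = -34/99 (v = -3 - 1315/(-19*26 + (-1*(-2) + 6/(-2))) = -3 - 1315/(-494 + (2 + 6*(-½))) = -3 - 1315/(-494 + (2 - 3)) = -3 - 1315/(-494 - 1) = -3 - 1315/(-495) = -3 - 1315*(-1/495) = -3 + 263/99 = -34/99 ≈ -0.34343)
v*R = -34/99*0 = 0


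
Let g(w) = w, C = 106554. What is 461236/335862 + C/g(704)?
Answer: 9028037423/59111712 ≈ 152.73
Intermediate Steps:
461236/335862 + C/g(704) = 461236/335862 + 106554/704 = 461236*(1/335862) + 106554*(1/704) = 230618/167931 + 53277/352 = 9028037423/59111712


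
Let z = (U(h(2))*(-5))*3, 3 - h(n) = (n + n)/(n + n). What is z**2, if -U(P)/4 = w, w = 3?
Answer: 32400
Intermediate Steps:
h(n) = 2 (h(n) = 3 - (n + n)/(n + n) = 3 - 2*n/(2*n) = 3 - 2*n*1/(2*n) = 3 - 1*1 = 3 - 1 = 2)
U(P) = -12 (U(P) = -4*3 = -12)
z = 180 (z = -12*(-5)*3 = 60*3 = 180)
z**2 = 180**2 = 32400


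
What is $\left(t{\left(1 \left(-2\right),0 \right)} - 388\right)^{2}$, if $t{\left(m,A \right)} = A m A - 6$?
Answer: $155236$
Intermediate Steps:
$t{\left(m,A \right)} = -6 + m A^{2}$ ($t{\left(m,A \right)} = m A^{2} - 6 = -6 + m A^{2}$)
$\left(t{\left(1 \left(-2\right),0 \right)} - 388\right)^{2} = \left(\left(-6 + 1 \left(-2\right) 0^{2}\right) - 388\right)^{2} = \left(\left(-6 - 0\right) - 388\right)^{2} = \left(\left(-6 + 0\right) - 388\right)^{2} = \left(-6 - 388\right)^{2} = \left(-394\right)^{2} = 155236$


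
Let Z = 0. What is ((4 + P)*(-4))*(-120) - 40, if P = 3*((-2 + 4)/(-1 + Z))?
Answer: -1000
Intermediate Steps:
P = -6 (P = 3*((-2 + 4)/(-1 + 0)) = 3*(2/(-1)) = 3*(2*(-1)) = 3*(-2) = -6)
((4 + P)*(-4))*(-120) - 40 = ((4 - 6)*(-4))*(-120) - 40 = -2*(-4)*(-120) - 40 = 8*(-120) - 40 = -960 - 40 = -1000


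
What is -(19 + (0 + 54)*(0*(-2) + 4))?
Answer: -235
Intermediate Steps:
-(19 + (0 + 54)*(0*(-2) + 4)) = -(19 + 54*(0 + 4)) = -(19 + 54*4) = -(19 + 216) = -1*235 = -235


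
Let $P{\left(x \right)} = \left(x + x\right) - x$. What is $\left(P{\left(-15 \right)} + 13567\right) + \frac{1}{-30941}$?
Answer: $\frac{419312431}{30941} \approx 13552.0$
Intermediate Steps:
$P{\left(x \right)} = x$ ($P{\left(x \right)} = 2 x - x = x$)
$\left(P{\left(-15 \right)} + 13567\right) + \frac{1}{-30941} = \left(-15 + 13567\right) + \frac{1}{-30941} = 13552 - \frac{1}{30941} = \frac{419312431}{30941}$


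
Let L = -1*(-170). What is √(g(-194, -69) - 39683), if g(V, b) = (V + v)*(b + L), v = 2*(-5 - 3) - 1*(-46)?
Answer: I*√56247 ≈ 237.16*I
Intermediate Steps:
v = 30 (v = 2*(-8) + 46 = -16 + 46 = 30)
L = 170
g(V, b) = (30 + V)*(170 + b) (g(V, b) = (V + 30)*(b + 170) = (30 + V)*(170 + b))
√(g(-194, -69) - 39683) = √((5100 + 30*(-69) + 170*(-194) - 194*(-69)) - 39683) = √((5100 - 2070 - 32980 + 13386) - 39683) = √(-16564 - 39683) = √(-56247) = I*√56247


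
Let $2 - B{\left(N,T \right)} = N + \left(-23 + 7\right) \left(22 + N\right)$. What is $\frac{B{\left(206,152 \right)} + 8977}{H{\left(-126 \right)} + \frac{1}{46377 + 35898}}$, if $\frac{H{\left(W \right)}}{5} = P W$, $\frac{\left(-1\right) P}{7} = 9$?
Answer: $\frac{1021937775}{3265494751} \approx 0.31295$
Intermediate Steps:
$P = -63$ ($P = \left(-7\right) 9 = -63$)
$H{\left(W \right)} = - 315 W$ ($H{\left(W \right)} = 5 \left(- 63 W\right) = - 315 W$)
$B{\left(N,T \right)} = 354 + 15 N$ ($B{\left(N,T \right)} = 2 - \left(N + \left(-23 + 7\right) \left(22 + N\right)\right) = 2 - \left(N - 16 \left(22 + N\right)\right) = 2 - \left(N - \left(352 + 16 N\right)\right) = 2 - \left(-352 - 15 N\right) = 2 + \left(352 + 15 N\right) = 354 + 15 N$)
$\frac{B{\left(206,152 \right)} + 8977}{H{\left(-126 \right)} + \frac{1}{46377 + 35898}} = \frac{\left(354 + 15 \cdot 206\right) + 8977}{\left(-315\right) \left(-126\right) + \frac{1}{46377 + 35898}} = \frac{\left(354 + 3090\right) + 8977}{39690 + \frac{1}{82275}} = \frac{3444 + 8977}{39690 + \frac{1}{82275}} = \frac{12421}{\frac{3265494751}{82275}} = 12421 \cdot \frac{82275}{3265494751} = \frac{1021937775}{3265494751}$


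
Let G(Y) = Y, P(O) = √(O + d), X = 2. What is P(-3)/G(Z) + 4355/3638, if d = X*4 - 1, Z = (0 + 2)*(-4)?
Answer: 6891/7276 ≈ 0.94709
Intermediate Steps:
Z = -8 (Z = 2*(-4) = -8)
d = 7 (d = 2*4 - 1 = 8 - 1 = 7)
P(O) = √(7 + O) (P(O) = √(O + 7) = √(7 + O))
P(-3)/G(Z) + 4355/3638 = √(7 - 3)/(-8) + 4355/3638 = √4*(-⅛) + 4355*(1/3638) = 2*(-⅛) + 4355/3638 = -¼ + 4355/3638 = 6891/7276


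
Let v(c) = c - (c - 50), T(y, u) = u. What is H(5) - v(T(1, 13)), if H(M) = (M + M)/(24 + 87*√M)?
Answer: -621230/12423 + 290*√5/12423 ≈ -49.954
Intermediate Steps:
v(c) = 50 (v(c) = c - (-50 + c) = c + (50 - c) = 50)
H(M) = 2*M/(24 + 87*√M) (H(M) = (2*M)/(24 + 87*√M) = 2*M/(24 + 87*√M))
H(5) - v(T(1, 13)) = (⅔)*5/(8 + 29*√5) - 1*50 = 10/(3*(8 + 29*√5)) - 50 = -50 + 10/(3*(8 + 29*√5))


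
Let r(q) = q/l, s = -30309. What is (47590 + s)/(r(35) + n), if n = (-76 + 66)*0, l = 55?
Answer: 190091/7 ≈ 27156.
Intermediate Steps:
r(q) = q/55
n = 0 (n = -10*0 = 0)
(47590 + s)/(r(35) + n) = (47590 - 30309)/((1/55)*35 + 0) = 17281/(7/11 + 0) = 17281/(7/11) = 17281*(11/7) = 190091/7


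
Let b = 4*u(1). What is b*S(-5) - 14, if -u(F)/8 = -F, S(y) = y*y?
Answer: 786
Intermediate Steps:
S(y) = y²
u(F) = 8*F (u(F) = -(-8)*F = 8*F)
b = 32 (b = 4*(8*1) = 4*8 = 32)
b*S(-5) - 14 = 32*(-5)² - 14 = 32*25 - 14 = 800 - 14 = 786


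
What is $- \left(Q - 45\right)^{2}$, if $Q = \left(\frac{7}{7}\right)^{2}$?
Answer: $-1936$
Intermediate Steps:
$Q = 1$ ($Q = \left(7 \cdot \frac{1}{7}\right)^{2} = 1^{2} = 1$)
$- \left(Q - 45\right)^{2} = - \left(1 - 45\right)^{2} = - \left(-44\right)^{2} = \left(-1\right) 1936 = -1936$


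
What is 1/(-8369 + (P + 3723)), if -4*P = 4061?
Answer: -4/22645 ≈ -0.00017664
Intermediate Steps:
P = -4061/4 (P = -1/4*4061 = -4061/4 ≈ -1015.3)
1/(-8369 + (P + 3723)) = 1/(-8369 + (-4061/4 + 3723)) = 1/(-8369 + 10831/4) = 1/(-22645/4) = -4/22645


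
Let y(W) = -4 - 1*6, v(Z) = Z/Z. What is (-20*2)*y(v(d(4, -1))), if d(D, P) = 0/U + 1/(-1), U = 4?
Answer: 400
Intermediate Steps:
d(D, P) = -1 (d(D, P) = 0/4 + 1/(-1) = 0*(¼) + 1*(-1) = 0 - 1 = -1)
v(Z) = 1
y(W) = -10 (y(W) = -4 - 6 = -10)
(-20*2)*y(v(d(4, -1))) = -20*2*(-10) = -40*(-10) = 400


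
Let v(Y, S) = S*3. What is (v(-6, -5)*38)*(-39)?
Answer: 22230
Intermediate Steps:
v(Y, S) = 3*S
(v(-6, -5)*38)*(-39) = ((3*(-5))*38)*(-39) = -15*38*(-39) = -570*(-39) = 22230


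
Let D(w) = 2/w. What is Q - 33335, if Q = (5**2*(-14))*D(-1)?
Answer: -32635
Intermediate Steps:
Q = 700 (Q = (5**2*(-14))*(2/(-1)) = (25*(-14))*(2*(-1)) = -350*(-2) = 700)
Q - 33335 = 700 - 33335 = -32635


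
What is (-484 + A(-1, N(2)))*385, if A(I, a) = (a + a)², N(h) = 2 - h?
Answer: -186340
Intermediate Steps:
A(I, a) = 4*a² (A(I, a) = (2*a)² = 4*a²)
(-484 + A(-1, N(2)))*385 = (-484 + 4*(2 - 1*2)²)*385 = (-484 + 4*(2 - 2)²)*385 = (-484 + 4*0²)*385 = (-484 + 4*0)*385 = (-484 + 0)*385 = -484*385 = -186340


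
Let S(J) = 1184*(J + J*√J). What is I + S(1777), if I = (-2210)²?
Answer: 6988068 + 2103968*√1777 ≈ 9.5680e+7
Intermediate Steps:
I = 4884100
S(J) = 1184*J + 1184*J^(3/2) (S(J) = 1184*(J + J^(3/2)) = 1184*J + 1184*J^(3/2))
I + S(1777) = 4884100 + (1184*1777 + 1184*1777^(3/2)) = 4884100 + (2103968 + 1184*(1777*√1777)) = 4884100 + (2103968 + 2103968*√1777) = 6988068 + 2103968*√1777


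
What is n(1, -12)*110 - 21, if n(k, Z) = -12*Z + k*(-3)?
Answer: 15489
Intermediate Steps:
n(k, Z) = -12*Z - 3*k
n(1, -12)*110 - 21 = (-12*(-12) - 3*1)*110 - 21 = (144 - 3)*110 - 21 = 141*110 - 21 = 15510 - 21 = 15489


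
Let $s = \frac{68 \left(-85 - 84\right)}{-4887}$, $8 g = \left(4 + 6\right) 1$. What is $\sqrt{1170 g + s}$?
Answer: $\frac{\sqrt{15548760474}}{3258} \approx 38.273$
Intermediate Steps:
$g = \frac{5}{4}$ ($g = \frac{\left(4 + 6\right) 1}{8} = \frac{10 \cdot 1}{8} = \frac{1}{8} \cdot 10 = \frac{5}{4} \approx 1.25$)
$s = \frac{11492}{4887}$ ($s = 68 \left(-169\right) \left(- \frac{1}{4887}\right) = \left(-11492\right) \left(- \frac{1}{4887}\right) = \frac{11492}{4887} \approx 2.3515$)
$\sqrt{1170 g + s} = \sqrt{1170 \cdot \frac{5}{4} + \frac{11492}{4887}} = \sqrt{\frac{2925}{2} + \frac{11492}{4887}} = \sqrt{\frac{14317459}{9774}} = \frac{\sqrt{15548760474}}{3258}$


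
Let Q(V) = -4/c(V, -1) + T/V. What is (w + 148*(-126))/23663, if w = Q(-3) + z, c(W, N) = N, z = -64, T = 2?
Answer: -56126/70989 ≈ -0.79063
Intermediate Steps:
Q(V) = 4 + 2/V (Q(V) = -4/(-1) + 2/V = -4*(-1) + 2/V = 4 + 2/V)
w = -182/3 (w = (4 + 2/(-3)) - 64 = (4 + 2*(-⅓)) - 64 = (4 - ⅔) - 64 = 10/3 - 64 = -182/3 ≈ -60.667)
(w + 148*(-126))/23663 = (-182/3 + 148*(-126))/23663 = (-182/3 - 18648)*(1/23663) = -56126/3*1/23663 = -56126/70989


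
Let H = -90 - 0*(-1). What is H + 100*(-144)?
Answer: -14490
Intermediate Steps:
H = -90 (H = -90 - 40*0 = -90 + 0 = -90)
H + 100*(-144) = -90 + 100*(-144) = -90 - 14400 = -14490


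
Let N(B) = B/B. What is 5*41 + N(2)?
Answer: 206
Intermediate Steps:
N(B) = 1
5*41 + N(2) = 5*41 + 1 = 205 + 1 = 206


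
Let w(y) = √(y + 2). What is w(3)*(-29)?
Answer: -29*√5 ≈ -64.846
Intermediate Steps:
w(y) = √(2 + y)
w(3)*(-29) = √(2 + 3)*(-29) = √5*(-29) = -29*√5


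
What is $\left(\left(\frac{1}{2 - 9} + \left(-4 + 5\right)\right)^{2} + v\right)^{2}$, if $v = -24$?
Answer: $\frac{1299600}{2401} \approx 541.27$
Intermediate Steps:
$\left(\left(\frac{1}{2 - 9} + \left(-4 + 5\right)\right)^{2} + v\right)^{2} = \left(\left(\frac{1}{2 - 9} + \left(-4 + 5\right)\right)^{2} - 24\right)^{2} = \left(\left(\frac{1}{-7} + 1\right)^{2} - 24\right)^{2} = \left(\left(- \frac{1}{7} + 1\right)^{2} - 24\right)^{2} = \left(\left(\frac{6}{7}\right)^{2} - 24\right)^{2} = \left(\frac{36}{49} - 24\right)^{2} = \left(- \frac{1140}{49}\right)^{2} = \frac{1299600}{2401}$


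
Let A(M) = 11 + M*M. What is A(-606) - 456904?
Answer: -89657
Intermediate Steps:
A(M) = 11 + M²
A(-606) - 456904 = (11 + (-606)²) - 456904 = (11 + 367236) - 456904 = 367247 - 456904 = -89657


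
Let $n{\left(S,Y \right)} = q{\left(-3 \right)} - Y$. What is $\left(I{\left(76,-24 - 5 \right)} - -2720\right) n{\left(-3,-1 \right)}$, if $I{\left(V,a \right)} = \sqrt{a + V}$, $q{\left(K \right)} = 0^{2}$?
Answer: $2720 + \sqrt{47} \approx 2726.9$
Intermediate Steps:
$q{\left(K \right)} = 0$
$n{\left(S,Y \right)} = - Y$ ($n{\left(S,Y \right)} = 0 - Y = - Y$)
$I{\left(V,a \right)} = \sqrt{V + a}$
$\left(I{\left(76,-24 - 5 \right)} - -2720\right) n{\left(-3,-1 \right)} = \left(\sqrt{76 - 29} - -2720\right) \left(\left(-1\right) \left(-1\right)\right) = \left(\sqrt{76 - 29} + 2720\right) 1 = \left(\sqrt{47} + 2720\right) 1 = \left(2720 + \sqrt{47}\right) 1 = 2720 + \sqrt{47}$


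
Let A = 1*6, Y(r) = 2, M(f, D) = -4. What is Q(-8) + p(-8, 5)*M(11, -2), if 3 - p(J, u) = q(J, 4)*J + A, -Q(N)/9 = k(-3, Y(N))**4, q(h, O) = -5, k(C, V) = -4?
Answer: -2132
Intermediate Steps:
A = 6
Q(N) = -2304 (Q(N) = -9*(-4)**4 = -9*256 = -2304)
p(J, u) = -3 + 5*J (p(J, u) = 3 - (-5*J + 6) = 3 - (6 - 5*J) = 3 + (-6 + 5*J) = -3 + 5*J)
Q(-8) + p(-8, 5)*M(11, -2) = -2304 + (-3 + 5*(-8))*(-4) = -2304 + (-3 - 40)*(-4) = -2304 - 43*(-4) = -2304 + 172 = -2132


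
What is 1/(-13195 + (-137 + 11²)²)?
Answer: -1/12939 ≈ -7.7286e-5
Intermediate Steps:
1/(-13195 + (-137 + 11²)²) = 1/(-13195 + (-137 + 121)²) = 1/(-13195 + (-16)²) = 1/(-13195 + 256) = 1/(-12939) = -1/12939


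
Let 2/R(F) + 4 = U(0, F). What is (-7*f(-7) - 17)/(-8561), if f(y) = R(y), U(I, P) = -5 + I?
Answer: 139/77049 ≈ 0.0018040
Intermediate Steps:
R(F) = -2/9 (R(F) = 2/(-4 + (-5 + 0)) = 2/(-4 - 5) = 2/(-9) = 2*(-⅑) = -2/9)
f(y) = -2/9
(-7*f(-7) - 17)/(-8561) = (-7*(-2/9) - 17)/(-8561) = (14/9 - 17)*(-1/8561) = -139/9*(-1/8561) = 139/77049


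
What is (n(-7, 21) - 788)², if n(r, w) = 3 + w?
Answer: 583696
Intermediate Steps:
(n(-7, 21) - 788)² = ((3 + 21) - 788)² = (24 - 788)² = (-764)² = 583696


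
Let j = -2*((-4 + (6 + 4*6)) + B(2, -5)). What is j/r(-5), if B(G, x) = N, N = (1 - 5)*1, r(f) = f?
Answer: 44/5 ≈ 8.8000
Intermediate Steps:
N = -4 (N = -4*1 = -4)
B(G, x) = -4
j = -44 (j = -2*((-4 + (6 + 4*6)) - 4) = -2*((-4 + (6 + 24)) - 4) = -2*((-4 + 30) - 4) = -2*(26 - 4) = -2*22 = -44)
j/r(-5) = -44/(-5) = -44*(-1/5) = 44/5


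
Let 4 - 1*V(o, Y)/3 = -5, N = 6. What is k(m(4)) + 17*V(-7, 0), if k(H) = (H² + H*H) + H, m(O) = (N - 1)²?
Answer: 1734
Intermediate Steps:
V(o, Y) = 27 (V(o, Y) = 12 - 3*(-5) = 12 + 15 = 27)
m(O) = 25 (m(O) = (6 - 1)² = 5² = 25)
k(H) = H + 2*H² (k(H) = (H² + H²) + H = 2*H² + H = H + 2*H²)
k(m(4)) + 17*V(-7, 0) = 25*(1 + 2*25) + 17*27 = 25*(1 + 50) + 459 = 25*51 + 459 = 1275 + 459 = 1734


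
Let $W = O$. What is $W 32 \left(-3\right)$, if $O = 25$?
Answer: $-2400$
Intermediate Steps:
$W = 25$
$W 32 \left(-3\right) = 25 \cdot 32 \left(-3\right) = 800 \left(-3\right) = -2400$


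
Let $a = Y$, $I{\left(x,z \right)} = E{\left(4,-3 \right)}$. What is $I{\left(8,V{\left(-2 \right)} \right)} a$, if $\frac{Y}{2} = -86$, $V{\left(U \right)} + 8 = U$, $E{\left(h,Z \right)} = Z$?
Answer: $516$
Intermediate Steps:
$V{\left(U \right)} = -8 + U$
$Y = -172$ ($Y = 2 \left(-86\right) = -172$)
$I{\left(x,z \right)} = -3$
$a = -172$
$I{\left(8,V{\left(-2 \right)} \right)} a = \left(-3\right) \left(-172\right) = 516$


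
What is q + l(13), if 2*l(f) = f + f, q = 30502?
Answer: 30515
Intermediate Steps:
l(f) = f (l(f) = (f + f)/2 = (2*f)/2 = f)
q + l(13) = 30502 + 13 = 30515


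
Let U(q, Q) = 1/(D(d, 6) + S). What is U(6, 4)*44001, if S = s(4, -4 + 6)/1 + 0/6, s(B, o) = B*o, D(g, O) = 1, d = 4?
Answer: 4889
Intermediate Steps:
S = 8 (S = (4*(-4 + 6))/1 + 0/6 = (4*2)*1 + 0*(⅙) = 8*1 + 0 = 8 + 0 = 8)
U(q, Q) = ⅑ (U(q, Q) = 1/(1 + 8) = 1/9 = ⅑)
U(6, 4)*44001 = (⅑)*44001 = 4889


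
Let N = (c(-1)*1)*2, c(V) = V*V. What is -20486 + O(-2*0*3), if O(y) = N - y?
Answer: -20484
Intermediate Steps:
c(V) = V**2
N = 2 (N = ((-1)**2*1)*2 = (1*1)*2 = 1*2 = 2)
O(y) = 2 - y
-20486 + O(-2*0*3) = -20486 + (2 - (-2*0)*3) = -20486 + (2 - 0*3) = -20486 + (2 - 1*0) = -20486 + (2 + 0) = -20486 + 2 = -20484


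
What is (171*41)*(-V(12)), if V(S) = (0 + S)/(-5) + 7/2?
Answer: -77121/10 ≈ -7712.1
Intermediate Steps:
V(S) = 7/2 - S/5 (V(S) = S*(-⅕) + 7*(½) = -S/5 + 7/2 = 7/2 - S/5)
(171*41)*(-V(12)) = (171*41)*(-(7/2 - ⅕*12)) = 7011*(-(7/2 - 12/5)) = 7011*(-1*11/10) = 7011*(-11/10) = -77121/10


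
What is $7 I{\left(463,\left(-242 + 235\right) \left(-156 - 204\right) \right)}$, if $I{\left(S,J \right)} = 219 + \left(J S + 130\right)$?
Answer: $8169763$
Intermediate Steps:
$I{\left(S,J \right)} = 349 + J S$ ($I{\left(S,J \right)} = 219 + \left(130 + J S\right) = 349 + J S$)
$7 I{\left(463,\left(-242 + 235\right) \left(-156 - 204\right) \right)} = 7 \left(349 + \left(-242 + 235\right) \left(-156 - 204\right) 463\right) = 7 \left(349 + \left(-7\right) \left(-360\right) 463\right) = 7 \left(349 + 2520 \cdot 463\right) = 7 \left(349 + 1166760\right) = 7 \cdot 1167109 = 8169763$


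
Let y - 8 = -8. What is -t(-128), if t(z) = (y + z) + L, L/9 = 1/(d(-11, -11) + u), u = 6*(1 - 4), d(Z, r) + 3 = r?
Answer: 4105/32 ≈ 128.28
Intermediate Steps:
y = 0 (y = 8 - 8 = 0)
d(Z, r) = -3 + r
u = -18 (u = 6*(-3) = -18)
L = -9/32 (L = 9/((-3 - 11) - 18) = 9/(-14 - 18) = 9/(-32) = 9*(-1/32) = -9/32 ≈ -0.28125)
t(z) = -9/32 + z (t(z) = (0 + z) - 9/32 = z - 9/32 = -9/32 + z)
-t(-128) = -(-9/32 - 128) = -1*(-4105/32) = 4105/32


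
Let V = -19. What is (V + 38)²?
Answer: 361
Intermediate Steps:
(V + 38)² = (-19 + 38)² = 19² = 361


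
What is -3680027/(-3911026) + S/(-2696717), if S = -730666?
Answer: 12781645094675/10546930301642 ≈ 1.2119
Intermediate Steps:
-3680027/(-3911026) + S/(-2696717) = -3680027/(-3911026) - 730666/(-2696717) = -3680027*(-1/3911026) - 730666*(-1/2696717) = 3680027/3911026 + 730666/2696717 = 12781645094675/10546930301642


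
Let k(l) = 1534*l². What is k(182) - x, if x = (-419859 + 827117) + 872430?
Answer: 49532528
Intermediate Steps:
x = 1279688 (x = 407258 + 872430 = 1279688)
k(182) - x = 1534*182² - 1*1279688 = 1534*33124 - 1279688 = 50812216 - 1279688 = 49532528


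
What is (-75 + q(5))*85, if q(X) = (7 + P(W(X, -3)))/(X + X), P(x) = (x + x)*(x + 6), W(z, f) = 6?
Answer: -10183/2 ≈ -5091.5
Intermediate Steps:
P(x) = 2*x*(6 + x) (P(x) = (2*x)*(6 + x) = 2*x*(6 + x))
q(X) = 151/(2*X) (q(X) = (7 + 2*6*(6 + 6))/(X + X) = (7 + 2*6*12)/((2*X)) = (7 + 144)*(1/(2*X)) = 151*(1/(2*X)) = 151/(2*X))
(-75 + q(5))*85 = (-75 + (151/2)/5)*85 = (-75 + (151/2)*(⅕))*85 = (-75 + 151/10)*85 = -599/10*85 = -10183/2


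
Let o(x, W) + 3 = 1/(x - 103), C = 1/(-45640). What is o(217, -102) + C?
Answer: -7781677/2601480 ≈ -2.9912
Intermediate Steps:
C = -1/45640 ≈ -2.1911e-5
o(x, W) = -3 + 1/(-103 + x) (o(x, W) = -3 + 1/(x - 103) = -3 + 1/(-103 + x))
o(217, -102) + C = (310 - 3*217)/(-103 + 217) - 1/45640 = (310 - 651)/114 - 1/45640 = (1/114)*(-341) - 1/45640 = -341/114 - 1/45640 = -7781677/2601480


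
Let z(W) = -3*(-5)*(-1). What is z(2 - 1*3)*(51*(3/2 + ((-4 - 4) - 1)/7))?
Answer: -2295/14 ≈ -163.93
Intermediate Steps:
z(W) = -15 (z(W) = 15*(-1) = -15)
z(2 - 1*3)*(51*(3/2 + ((-4 - 4) - 1)/7)) = -765*(3/2 + ((-4 - 4) - 1)/7) = -765*(3*(½) + (-8 - 1)*(⅐)) = -765*(3/2 - 9*⅐) = -765*(3/2 - 9/7) = -765*3/14 = -15*153/14 = -2295/14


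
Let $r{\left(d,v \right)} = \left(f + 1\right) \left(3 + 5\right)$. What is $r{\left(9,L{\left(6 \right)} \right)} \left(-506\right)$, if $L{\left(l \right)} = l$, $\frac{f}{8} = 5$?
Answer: $-165968$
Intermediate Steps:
$f = 40$ ($f = 8 \cdot 5 = 40$)
$r{\left(d,v \right)} = 328$ ($r{\left(d,v \right)} = \left(40 + 1\right) \left(3 + 5\right) = 41 \cdot 8 = 328$)
$r{\left(9,L{\left(6 \right)} \right)} \left(-506\right) = 328 \left(-506\right) = -165968$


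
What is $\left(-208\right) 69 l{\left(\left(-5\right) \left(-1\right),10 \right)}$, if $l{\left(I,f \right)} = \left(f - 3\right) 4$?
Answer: $-401856$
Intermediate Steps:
$l{\left(I,f \right)} = -12 + 4 f$ ($l{\left(I,f \right)} = \left(-3 + f\right) 4 = -12 + 4 f$)
$\left(-208\right) 69 l{\left(\left(-5\right) \left(-1\right),10 \right)} = \left(-208\right) 69 \left(-12 + 4 \cdot 10\right) = - 14352 \left(-12 + 40\right) = \left(-14352\right) 28 = -401856$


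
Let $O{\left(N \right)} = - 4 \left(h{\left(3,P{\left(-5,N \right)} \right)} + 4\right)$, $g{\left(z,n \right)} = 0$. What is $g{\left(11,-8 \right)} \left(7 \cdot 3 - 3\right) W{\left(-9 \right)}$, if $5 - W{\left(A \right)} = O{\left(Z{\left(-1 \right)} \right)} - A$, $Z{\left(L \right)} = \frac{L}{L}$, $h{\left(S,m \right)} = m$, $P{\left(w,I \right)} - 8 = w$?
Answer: $0$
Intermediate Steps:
$P{\left(w,I \right)} = 8 + w$
$Z{\left(L \right)} = 1$
$O{\left(N \right)} = -28$ ($O{\left(N \right)} = - 4 \left(\left(8 - 5\right) + 4\right) = - 4 \left(3 + 4\right) = \left(-4\right) 7 = -28$)
$W{\left(A \right)} = 33 + A$ ($W{\left(A \right)} = 5 - \left(-28 - A\right) = 5 + \left(28 + A\right) = 33 + A$)
$g{\left(11,-8 \right)} \left(7 \cdot 3 - 3\right) W{\left(-9 \right)} = 0 \left(7 \cdot 3 - 3\right) \left(33 - 9\right) = 0 \left(21 - 3\right) 24 = 0 \cdot 18 \cdot 24 = 0 \cdot 24 = 0$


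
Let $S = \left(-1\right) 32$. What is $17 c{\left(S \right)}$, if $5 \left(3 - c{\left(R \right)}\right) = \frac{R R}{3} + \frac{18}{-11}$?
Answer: $- \frac{36431}{33} \approx -1104.0$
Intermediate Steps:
$S = -32$
$c{\left(R \right)} = \frac{183}{55} - \frac{R^{2}}{15}$ ($c{\left(R \right)} = 3 - \frac{\frac{R R}{3} + \frac{18}{-11}}{5} = 3 - \frac{R^{2} \cdot \frac{1}{3} + 18 \left(- \frac{1}{11}\right)}{5} = 3 - \frac{\frac{R^{2}}{3} - \frac{18}{11}}{5} = 3 - \frac{- \frac{18}{11} + \frac{R^{2}}{3}}{5} = 3 - \left(- \frac{18}{55} + \frac{R^{2}}{15}\right) = \frac{183}{55} - \frac{R^{2}}{15}$)
$17 c{\left(S \right)} = 17 \left(\frac{183}{55} - \frac{\left(-32\right)^{2}}{15}\right) = 17 \left(\frac{183}{55} - \frac{1024}{15}\right) = 17 \left(- \frac{2143}{33}\right) = - \frac{36431}{33}$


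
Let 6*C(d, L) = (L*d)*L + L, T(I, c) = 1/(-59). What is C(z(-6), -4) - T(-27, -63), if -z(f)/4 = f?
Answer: 11213/177 ≈ 63.350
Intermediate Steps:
z(f) = -4*f
T(I, c) = -1/59
C(d, L) = L/6 + d*L²/6 (C(d, L) = ((L*d)*L + L)/6 = (d*L² + L)/6 = (L + d*L²)/6 = L/6 + d*L²/6)
C(z(-6), -4) - T(-27, -63) = (⅙)*(-4)*(1 - (-16)*(-6)) - 1*(-1/59) = (⅙)*(-4)*(1 - 4*24) + 1/59 = (⅙)*(-4)*(1 - 96) + 1/59 = (⅙)*(-4)*(-95) + 1/59 = 190/3 + 1/59 = 11213/177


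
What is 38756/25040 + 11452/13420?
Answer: 2017159/840092 ≈ 2.4011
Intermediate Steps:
38756/25040 + 11452/13420 = 38756*(1/25040) + 11452*(1/13420) = 9689/6260 + 2863/3355 = 2017159/840092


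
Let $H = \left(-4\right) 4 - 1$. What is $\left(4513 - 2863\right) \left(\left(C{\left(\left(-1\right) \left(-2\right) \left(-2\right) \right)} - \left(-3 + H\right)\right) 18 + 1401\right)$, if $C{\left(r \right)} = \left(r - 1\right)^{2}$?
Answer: $3648150$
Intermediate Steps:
$C{\left(r \right)} = \left(-1 + r\right)^{2}$
$H = -17$ ($H = -16 - 1 = -17$)
$\left(4513 - 2863\right) \left(\left(C{\left(\left(-1\right) \left(-2\right) \left(-2\right) \right)} - \left(-3 + H\right)\right) 18 + 1401\right) = \left(4513 - 2863\right) \left(\left(\left(-1 + \left(-1\right) \left(-2\right) \left(-2\right)\right)^{2} + \left(3 - -17\right)\right) 18 + 1401\right) = 1650 \left(\left(\left(-1 + 2 \left(-2\right)\right)^{2} + \left(3 + 17\right)\right) 18 + 1401\right) = 1650 \left(\left(\left(-1 - 4\right)^{2} + 20\right) 18 + 1401\right) = 1650 \left(\left(\left(-5\right)^{2} + 20\right) 18 + 1401\right) = 1650 \left(\left(25 + 20\right) 18 + 1401\right) = 1650 \left(45 \cdot 18 + 1401\right) = 1650 \left(810 + 1401\right) = 1650 \cdot 2211 = 3648150$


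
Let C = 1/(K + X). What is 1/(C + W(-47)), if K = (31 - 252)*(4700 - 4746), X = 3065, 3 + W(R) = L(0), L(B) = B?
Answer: -13231/39692 ≈ -0.33334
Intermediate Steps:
W(R) = -3 (W(R) = -3 + 0 = -3)
K = 10166 (K = -221*(-46) = 10166)
C = 1/13231 (C = 1/(10166 + 3065) = 1/13231 ≈ 7.5580e-5)
1/(C + W(-47)) = 1/(1/13231 - 3) = 1/(-39692/13231) = -13231/39692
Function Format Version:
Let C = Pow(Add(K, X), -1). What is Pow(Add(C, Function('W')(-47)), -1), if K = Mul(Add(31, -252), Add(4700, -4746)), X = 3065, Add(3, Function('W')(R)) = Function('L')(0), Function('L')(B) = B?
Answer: Rational(-13231, 39692) ≈ -0.33334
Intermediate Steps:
Function('W')(R) = -3 (Function('W')(R) = Add(-3, 0) = -3)
K = 10166 (K = Mul(-221, -46) = 10166)
C = Rational(1, 13231) (C = Pow(Add(10166, 3065), -1) = Pow(13231, -1) = Rational(1, 13231) ≈ 7.5580e-5)
Pow(Add(C, Function('W')(-47)), -1) = Pow(Add(Rational(1, 13231), -3), -1) = Pow(Rational(-39692, 13231), -1) = Rational(-13231, 39692)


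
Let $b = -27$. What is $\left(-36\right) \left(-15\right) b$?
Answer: $-14580$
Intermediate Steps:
$\left(-36\right) \left(-15\right) b = \left(-36\right) \left(-15\right) \left(-27\right) = 540 \left(-27\right) = -14580$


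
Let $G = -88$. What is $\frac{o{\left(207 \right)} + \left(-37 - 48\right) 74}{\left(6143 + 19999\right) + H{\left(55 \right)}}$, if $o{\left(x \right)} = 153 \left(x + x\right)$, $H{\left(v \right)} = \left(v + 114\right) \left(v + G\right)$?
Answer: $\frac{57052}{20565} \approx 2.7742$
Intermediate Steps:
$H{\left(v \right)} = \left(-88 + v\right) \left(114 + v\right)$ ($H{\left(v \right)} = \left(v + 114\right) \left(v - 88\right) = \left(114 + v\right) \left(-88 + v\right) = \left(-88 + v\right) \left(114 + v\right)$)
$o{\left(x \right)} = 306 x$ ($o{\left(x \right)} = 153 \cdot 2 x = 306 x$)
$\frac{o{\left(207 \right)} + \left(-37 - 48\right) 74}{\left(6143 + 19999\right) + H{\left(55 \right)}} = \frac{306 \cdot 207 + \left(-37 - 48\right) 74}{\left(6143 + 19999\right) + \left(-10032 + 55^{2} + 26 \cdot 55\right)} = \frac{63342 - 6290}{26142 + \left(-10032 + 3025 + 1430\right)} = \frac{63342 - 6290}{26142 - 5577} = \frac{57052}{20565}$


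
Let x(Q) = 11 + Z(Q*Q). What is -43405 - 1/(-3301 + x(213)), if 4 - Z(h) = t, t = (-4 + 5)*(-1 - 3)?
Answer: -142455209/3282 ≈ -43405.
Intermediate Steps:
t = -4 (t = 1*(-4) = -4)
Z(h) = 8 (Z(h) = 4 - 1*(-4) = 4 + 4 = 8)
x(Q) = 19 (x(Q) = 11 + 8 = 19)
-43405 - 1/(-3301 + x(213)) = -43405 - 1/(-3301 + 19) = -43405 - 1/(-3282) = -43405 - 1*(-1/3282) = -43405 + 1/3282 = -142455209/3282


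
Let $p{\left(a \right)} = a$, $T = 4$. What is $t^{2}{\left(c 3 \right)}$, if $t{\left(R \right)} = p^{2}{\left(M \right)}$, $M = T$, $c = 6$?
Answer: $256$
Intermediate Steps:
$M = 4$
$t{\left(R \right)} = 16$ ($t{\left(R \right)} = 4^{2} = 16$)
$t^{2}{\left(c 3 \right)} = 16^{2} = 256$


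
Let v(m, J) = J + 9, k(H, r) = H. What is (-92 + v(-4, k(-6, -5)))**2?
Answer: 7921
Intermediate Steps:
v(m, J) = 9 + J
(-92 + v(-4, k(-6, -5)))**2 = (-92 + (9 - 6))**2 = (-92 + 3)**2 = (-89)**2 = 7921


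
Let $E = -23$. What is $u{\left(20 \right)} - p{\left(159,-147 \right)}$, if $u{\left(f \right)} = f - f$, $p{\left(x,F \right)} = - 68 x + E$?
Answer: $10835$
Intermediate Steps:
$p{\left(x,F \right)} = -23 - 68 x$ ($p{\left(x,F \right)} = - 68 x - 23 = -23 - 68 x$)
$u{\left(f \right)} = 0$
$u{\left(20 \right)} - p{\left(159,-147 \right)} = 0 - \left(-23 - 10812\right) = 0 - -10835 = 0 + 10835 = 10835$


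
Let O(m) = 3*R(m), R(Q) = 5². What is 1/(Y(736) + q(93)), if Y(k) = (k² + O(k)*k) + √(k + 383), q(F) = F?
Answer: 596989/356395865002 - √1119/356395865002 ≈ 1.6750e-6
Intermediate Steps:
R(Q) = 25
O(m) = 75 (O(m) = 3*25 = 75)
Y(k) = k² + √(383 + k) + 75*k (Y(k) = (k² + 75*k) + √(k + 383) = (k² + 75*k) + √(383 + k) = k² + √(383 + k) + 75*k)
1/(Y(736) + q(93)) = 1/((736² + √(383 + 736) + 75*736) + 93) = 1/((541696 + √1119 + 55200) + 93) = 1/((596896 + √1119) + 93) = 1/(596989 + √1119)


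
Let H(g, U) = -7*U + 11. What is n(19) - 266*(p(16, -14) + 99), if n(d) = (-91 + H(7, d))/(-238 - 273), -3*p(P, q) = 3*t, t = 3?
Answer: -13048683/511 ≈ -25536.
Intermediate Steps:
p(P, q) = -3
H(g, U) = 11 - 7*U
n(d) = 80/511 + d/73 (n(d) = (-91 + (11 - 7*d))/(-238 - 273) = (-80 - 7*d)/(-511) = (-80 - 7*d)*(-1/511) = 80/511 + d/73)
n(19) - 266*(p(16, -14) + 99) = (80/511 + (1/73)*19) - 266*(-3 + 99) = (80/511 + 19/73) - 266*96 = 213/511 - 1*25536 = 213/511 - 25536 = -13048683/511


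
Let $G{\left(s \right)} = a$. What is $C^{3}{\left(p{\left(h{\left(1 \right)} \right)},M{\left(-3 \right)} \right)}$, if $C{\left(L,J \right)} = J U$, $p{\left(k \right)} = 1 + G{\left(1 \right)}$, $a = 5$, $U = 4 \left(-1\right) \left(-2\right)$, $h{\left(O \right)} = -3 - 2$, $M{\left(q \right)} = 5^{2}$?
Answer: $8000000$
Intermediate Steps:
$M{\left(q \right)} = 25$
$h{\left(O \right)} = -5$
$U = 8$ ($U = \left(-4\right) \left(-2\right) = 8$)
$G{\left(s \right)} = 5$
$p{\left(k \right)} = 6$ ($p{\left(k \right)} = 1 + 5 = 6$)
$C{\left(L,J \right)} = 8 J$ ($C{\left(L,J \right)} = J 8 = 8 J$)
$C^{3}{\left(p{\left(h{\left(1 \right)} \right)},M{\left(-3 \right)} \right)} = \left(8 \cdot 25\right)^{3} = 200^{3} = 8000000$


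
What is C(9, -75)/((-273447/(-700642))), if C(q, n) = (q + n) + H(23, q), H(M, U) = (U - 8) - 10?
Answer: -17516050/91149 ≈ -192.17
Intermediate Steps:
H(M, U) = -18 + U (H(M, U) = (-8 + U) - 10 = -18 + U)
C(q, n) = -18 + n + 2*q (C(q, n) = (q + n) + (-18 + q) = (n + q) + (-18 + q) = -18 + n + 2*q)
C(9, -75)/((-273447/(-700642))) = (-18 - 75 + 2*9)/((-273447/(-700642))) = (-18 - 75 + 18)/((-273447*(-1/700642))) = -75/273447/700642 = -75*700642/273447 = -17516050/91149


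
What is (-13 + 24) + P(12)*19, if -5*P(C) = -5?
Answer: 30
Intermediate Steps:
P(C) = 1 (P(C) = -⅕*(-5) = 1)
(-13 + 24) + P(12)*19 = (-13 + 24) + 1*19 = 11 + 19 = 30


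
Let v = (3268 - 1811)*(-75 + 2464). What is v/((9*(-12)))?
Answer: -3480773/108 ≈ -32229.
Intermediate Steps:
v = 3480773 (v = 1457*2389 = 3480773)
v/((9*(-12))) = 3480773/((9*(-12))) = 3480773/(-108) = 3480773*(-1/108) = -3480773/108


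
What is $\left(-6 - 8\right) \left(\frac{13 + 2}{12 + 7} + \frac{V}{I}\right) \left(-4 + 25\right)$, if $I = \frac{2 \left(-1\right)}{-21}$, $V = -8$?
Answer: $\frac{464814}{19} \approx 24464.0$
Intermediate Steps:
$I = \frac{2}{21}$ ($I = \left(-2\right) \left(- \frac{1}{21}\right) = \frac{2}{21} \approx 0.095238$)
$\left(-6 - 8\right) \left(\frac{13 + 2}{12 + 7} + \frac{V}{I}\right) \left(-4 + 25\right) = \left(-6 - 8\right) \left(\frac{13 + 2}{12 + 7} - \frac{8}{\frac{2}{21}}\right) \left(-4 + 25\right) = - 14 \left(\frac{15}{19} - 84\right) 21 = \left(-14\right) \left(- \frac{1581}{19}\right) 21 = \frac{22134}{19} \cdot 21 = \frac{464814}{19}$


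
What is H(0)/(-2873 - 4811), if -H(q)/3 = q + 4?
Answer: 3/1921 ≈ 0.0015617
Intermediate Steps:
H(q) = -12 - 3*q (H(q) = -3*(q + 4) = -3*(4 + q) = -12 - 3*q)
H(0)/(-2873 - 4811) = (-12 - 3*0)/(-2873 - 4811) = (-12 + 0)/(-7684) = -1/7684*(-12) = 3/1921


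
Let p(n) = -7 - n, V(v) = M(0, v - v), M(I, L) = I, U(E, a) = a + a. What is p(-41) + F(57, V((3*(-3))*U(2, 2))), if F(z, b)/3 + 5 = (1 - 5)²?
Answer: 67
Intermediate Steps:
U(E, a) = 2*a
V(v) = 0
F(z, b) = 33 (F(z, b) = -15 + 3*(1 - 5)² = -15 + 3*(-4)² = -15 + 3*16 = -15 + 48 = 33)
p(-41) + F(57, V((3*(-3))*U(2, 2))) = (-7 - 1*(-41)) + 33 = (-7 + 41) + 33 = 34 + 33 = 67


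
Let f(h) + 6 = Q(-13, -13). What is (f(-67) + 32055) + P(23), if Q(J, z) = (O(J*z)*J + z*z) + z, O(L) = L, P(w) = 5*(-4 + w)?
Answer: 30103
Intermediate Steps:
P(w) = -20 + 5*w
Q(J, z) = z + z² + z*J² (Q(J, z) = ((J*z)*J + z*z) + z = (z*J² + z²) + z = (z² + z*J²) + z = z + z² + z*J²)
f(h) = -2047 (f(h) = -6 - 13*(1 - 13 + (-13)²) = -6 - 13*(1 - 13 + 169) = -6 - 13*157 = -6 - 2041 = -2047)
(f(-67) + 32055) + P(23) = (-2047 + 32055) + (-20 + 5*23) = 30008 + (-20 + 115) = 30008 + 95 = 30103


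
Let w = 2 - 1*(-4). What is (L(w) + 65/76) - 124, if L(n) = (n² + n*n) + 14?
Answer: -2823/76 ≈ -37.145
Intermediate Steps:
w = 6 (w = 2 + 4 = 6)
L(n) = 14 + 2*n² (L(n) = (n² + n²) + 14 = 2*n² + 14 = 14 + 2*n²)
(L(w) + 65/76) - 124 = ((14 + 2*6²) + 65/76) - 124 = ((14 + 2*36) + 65*(1/76)) - 124 = ((14 + 72) + 65/76) - 124 = (86 + 65/76) - 124 = 6601/76 - 124 = -2823/76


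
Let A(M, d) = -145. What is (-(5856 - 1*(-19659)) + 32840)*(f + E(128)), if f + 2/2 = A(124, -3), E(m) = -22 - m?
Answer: -2168200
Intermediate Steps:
f = -146 (f = -1 - 145 = -146)
(-(5856 - 1*(-19659)) + 32840)*(f + E(128)) = (-(5856 - 1*(-19659)) + 32840)*(-146 + (-22 - 1*128)) = (-(5856 + 19659) + 32840)*(-146 + (-22 - 128)) = (-1*25515 + 32840)*(-146 - 150) = (-25515 + 32840)*(-296) = 7325*(-296) = -2168200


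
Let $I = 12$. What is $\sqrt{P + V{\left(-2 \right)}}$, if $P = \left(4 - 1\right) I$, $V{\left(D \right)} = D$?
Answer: $\sqrt{34} \approx 5.8309$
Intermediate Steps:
$P = 36$ ($P = \left(4 - 1\right) 12 = 3 \cdot 12 = 36$)
$\sqrt{P + V{\left(-2 \right)}} = \sqrt{36 - 2} = \sqrt{34}$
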